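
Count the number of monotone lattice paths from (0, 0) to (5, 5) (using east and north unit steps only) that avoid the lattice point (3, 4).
Number of paths = 147

Total paths from (0, 0) to (5, 5): C(10, 5) = 252. Paths through (3, 4): (paths (0, 0) → (3, 4)) × (paths (3, 4) → (5, 5)) = C(7, 3) · C(3, 2) = 35 · 3 = 105. Avoidance count = 252 − 105 = 147.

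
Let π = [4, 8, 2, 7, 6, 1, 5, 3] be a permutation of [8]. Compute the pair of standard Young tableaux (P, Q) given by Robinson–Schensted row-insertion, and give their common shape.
P = [1, 3] / [2, 5] / [4, 6] / [7] / [8];  Q = [1, 2] / [3, 4] / [5, 7] / [6] / [8];  common shape = (2, 2, 2, 1, 1)

Row-insert the values π_1, π_2, … into P one at a time, bumping the leftmost entry strictly greater than the inserted value down to the next row. The recording tableau Q records, in position (i, j), the step at which that cell was added to P.
  Insert 4 (step 1): P = [4];  Q = [1]
  Insert 8 (step 2): P = [4, 8];  Q = [1, 2]
  Insert 2 (step 3): P = [2, 8] / [4];  Q = [1, 2] / [3]
  Insert 7 (step 4): P = [2, 7] / [4, 8];  Q = [1, 2] / [3, 4]
  Insert 6 (step 5): P = [2, 6] / [4, 7] / [8];  Q = [1, 2] / [3, 4] / [5]
  Insert 1 (step 6): P = [1, 6] / [2, 7] / [4] / [8];  Q = [1, 2] / [3, 4] / [5] / [6]
  Insert 5 (step 7): P = [1, 5] / [2, 6] / [4, 7] / [8];  Q = [1, 2] / [3, 4] / [5, 7] / [6]
  Insert 3 (step 8): P = [1, 3] / [2, 5] / [4, 6] / [7] / [8];  Q = [1, 2] / [3, 4] / [5, 7] / [6] / [8]
Final shape: (2, 2, 2, 1, 1).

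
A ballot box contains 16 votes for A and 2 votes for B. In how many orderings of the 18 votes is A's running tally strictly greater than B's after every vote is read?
Strict-lead orderings = 119

Total orderings of the 18 votes with 16 for A: C(18, 16) = 153. By the Bertrand ballot formula (Cycle Lemma / reflection principle), the number of orderings in which A is strictly ahead of B throughout is (p − q)/(p + q) · C(p + q, p) = (16 − 2)/(16 + 2) · 153 = 119.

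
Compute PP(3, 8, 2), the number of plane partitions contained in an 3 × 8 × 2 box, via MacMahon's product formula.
PP(3, 8, 2) = 9075

Evaluate the triple product over i = 1..3, j = 1..8, k = 1..2. The factors are (2/1) · (3/2) · (3/2) · (4/3) · (4/3) · (5/4) · (5/4) · (6/5) · … (48 factors total). The numerators and denominators telescope so the product is an integer; carrying out the multiplication exactly gives PP(3, 8, 2) = 9075.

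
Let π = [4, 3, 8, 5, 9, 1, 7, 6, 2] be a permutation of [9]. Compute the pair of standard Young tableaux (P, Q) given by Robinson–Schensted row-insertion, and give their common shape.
P = [1, 2, 6] / [3, 5, 9] / [4, 7] / [8];  Q = [1, 3, 5] / [2, 4, 7] / [6, 8] / [9];  common shape = (3, 3, 2, 1)

Row-insert the values π_1, π_2, … into P one at a time, bumping the leftmost entry strictly greater than the inserted value down to the next row. The recording tableau Q records, in position (i, j), the step at which that cell was added to P.
  Insert 4 (step 1): P = [4];  Q = [1]
  Insert 3 (step 2): P = [3] / [4];  Q = [1] / [2]
  Insert 8 (step 3): P = [3, 8] / [4];  Q = [1, 3] / [2]
  Insert 5 (step 4): P = [3, 5] / [4, 8];  Q = [1, 3] / [2, 4]
  Insert 9 (step 5): P = [3, 5, 9] / [4, 8];  Q = [1, 3, 5] / [2, 4]
  Insert 1 (step 6): P = [1, 5, 9] / [3, 8] / [4];  Q = [1, 3, 5] / [2, 4] / [6]
  Insert 7 (step 7): P = [1, 5, 7] / [3, 8, 9] / [4];  Q = [1, 3, 5] / [2, 4, 7] / [6]
  Insert 6 (step 8): P = [1, 5, 6] / [3, 7, 9] / [4, 8];  Q = [1, 3, 5] / [2, 4, 7] / [6, 8]
  Insert 2 (step 9): P = [1, 2, 6] / [3, 5, 9] / [4, 7] / [8];  Q = [1, 3, 5] / [2, 4, 7] / [6, 8] / [9]
Final shape: (3, 3, 2, 1).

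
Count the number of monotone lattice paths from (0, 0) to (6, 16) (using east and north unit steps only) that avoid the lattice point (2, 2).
Number of paths = 56253

Total paths from (0, 0) to (6, 16): C(22, 6) = 74613. Paths through (2, 2): (paths (0, 0) → (2, 2)) × (paths (2, 2) → (6, 16)) = C(4, 2) · C(18, 4) = 6 · 3060 = 18360. Avoidance count = 74613 − 18360 = 56253.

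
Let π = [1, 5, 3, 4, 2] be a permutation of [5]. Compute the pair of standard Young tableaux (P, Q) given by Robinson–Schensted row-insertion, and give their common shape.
P = [1, 2, 4] / [3] / [5];  Q = [1, 2, 4] / [3] / [5];  common shape = (3, 1, 1)

Row-insert the values π_1, π_2, … into P one at a time, bumping the leftmost entry strictly greater than the inserted value down to the next row. The recording tableau Q records, in position (i, j), the step at which that cell was added to P.
  Insert 1 (step 1): P = [1];  Q = [1]
  Insert 5 (step 2): P = [1, 5];  Q = [1, 2]
  Insert 3 (step 3): P = [1, 3] / [5];  Q = [1, 2] / [3]
  Insert 4 (step 4): P = [1, 3, 4] / [5];  Q = [1, 2, 4] / [3]
  Insert 2 (step 5): P = [1, 2, 4] / [3] / [5];  Q = [1, 2, 4] / [3] / [5]
Final shape: (3, 1, 1).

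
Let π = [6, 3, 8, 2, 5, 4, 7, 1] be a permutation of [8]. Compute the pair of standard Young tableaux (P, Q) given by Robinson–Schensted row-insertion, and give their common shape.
P = [1, 4, 7] / [2, 5] / [3, 8] / [6];  Q = [1, 3, 7] / [2, 5] / [4, 6] / [8];  common shape = (3, 2, 2, 1)

Row-insert the values π_1, π_2, … into P one at a time, bumping the leftmost entry strictly greater than the inserted value down to the next row. The recording tableau Q records, in position (i, j), the step at which that cell was added to P.
  Insert 6 (step 1): P = [6];  Q = [1]
  Insert 3 (step 2): P = [3] / [6];  Q = [1] / [2]
  Insert 8 (step 3): P = [3, 8] / [6];  Q = [1, 3] / [2]
  Insert 2 (step 4): P = [2, 8] / [3] / [6];  Q = [1, 3] / [2] / [4]
  Insert 5 (step 5): P = [2, 5] / [3, 8] / [6];  Q = [1, 3] / [2, 5] / [4]
  Insert 4 (step 6): P = [2, 4] / [3, 5] / [6, 8];  Q = [1, 3] / [2, 5] / [4, 6]
  Insert 7 (step 7): P = [2, 4, 7] / [3, 5] / [6, 8];  Q = [1, 3, 7] / [2, 5] / [4, 6]
  Insert 1 (step 8): P = [1, 4, 7] / [2, 5] / [3, 8] / [6];  Q = [1, 3, 7] / [2, 5] / [4, 6] / [8]
Final shape: (3, 2, 2, 1).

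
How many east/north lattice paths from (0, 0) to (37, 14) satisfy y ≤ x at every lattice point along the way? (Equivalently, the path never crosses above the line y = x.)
Number of paths = 816446005200

By the reflection principle (André's argument), the number of monotone paths to (37, 14) with n ≤ m that never go above y = x is C(51, 37) − C(51, 38) = 1292706174900 − 476260169700 = 816446005200.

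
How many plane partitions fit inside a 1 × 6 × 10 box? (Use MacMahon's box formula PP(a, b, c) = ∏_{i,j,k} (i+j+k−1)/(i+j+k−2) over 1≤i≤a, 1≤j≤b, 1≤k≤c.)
PP(1, 6, 10) = 8008

Evaluate the triple product over i = 1..1, j = 1..6, k = 1..10. The factors are (2/1) · (3/2) · (4/3) · (5/4) · (6/5) · (7/6) · (8/7) · (9/8) · … (60 factors total). The numerators and denominators telescope so the product is an integer; carrying out the multiplication exactly gives PP(1, 6, 10) = 8008.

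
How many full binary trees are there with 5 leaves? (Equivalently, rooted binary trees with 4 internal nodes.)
C_4 = 14

These full binary trees are counted by the Catalan number C_n = (1/(n + 1)) · C(2n, n). For n = 4: C_4 = (1/5) · C(8, 4) = 70/5 = 14.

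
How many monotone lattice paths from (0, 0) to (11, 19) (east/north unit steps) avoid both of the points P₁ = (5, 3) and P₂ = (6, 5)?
Number of paths = 47030340

Inclusion–exclusion. Total paths: C(30, 11) = 54627300. Through P₁: C(8, 5)·C(22, 6) = 4178328. Through P₂: C(11, 6)·C(19, 5) = 5372136. Since P₁ is strictly southwest of P₂, a monotone path through both must visit P₁ then P₂; paths through both = C(8, 5)·C(3, 1)·C(19, 5) = 1953504. Avoid both = 54627300 − 4178328 − 5372136 + 1953504 = 47030340.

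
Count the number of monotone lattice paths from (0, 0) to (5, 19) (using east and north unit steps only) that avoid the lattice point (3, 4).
Number of paths = 37744

Total paths from (0, 0) to (5, 19): C(24, 5) = 42504. Paths through (3, 4): (paths (0, 0) → (3, 4)) × (paths (3, 4) → (5, 19)) = C(7, 3) · C(17, 2) = 35 · 136 = 4760. Avoidance count = 42504 − 4760 = 37744.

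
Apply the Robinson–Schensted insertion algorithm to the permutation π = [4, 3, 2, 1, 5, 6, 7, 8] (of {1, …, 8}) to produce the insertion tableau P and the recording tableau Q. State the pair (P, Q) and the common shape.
P = [1, 5, 6, 7, 8] / [2] / [3] / [4];  Q = [1, 5, 6, 7, 8] / [2] / [3] / [4];  common shape = (5, 1, 1, 1)

Row-insert the values π_1, π_2, … into P one at a time, bumping the leftmost entry strictly greater than the inserted value down to the next row. The recording tableau Q records, in position (i, j), the step at which that cell was added to P.
  Insert 4 (step 1): P = [4];  Q = [1]
  Insert 3 (step 2): P = [3] / [4];  Q = [1] / [2]
  Insert 2 (step 3): P = [2] / [3] / [4];  Q = [1] / [2] / [3]
  Insert 1 (step 4): P = [1] / [2] / [3] / [4];  Q = [1] / [2] / [3] / [4]
  Insert 5 (step 5): P = [1, 5] / [2] / [3] / [4];  Q = [1, 5] / [2] / [3] / [4]
  Insert 6 (step 6): P = [1, 5, 6] / [2] / [3] / [4];  Q = [1, 5, 6] / [2] / [3] / [4]
  Insert 7 (step 7): P = [1, 5, 6, 7] / [2] / [3] / [4];  Q = [1, 5, 6, 7] / [2] / [3] / [4]
  Insert 8 (step 8): P = [1, 5, 6, 7, 8] / [2] / [3] / [4];  Q = [1, 5, 6, 7, 8] / [2] / [3] / [4]
Final shape: (5, 1, 1, 1).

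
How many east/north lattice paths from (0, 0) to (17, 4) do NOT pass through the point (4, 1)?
Number of paths = 3185

Total paths from (0, 0) to (17, 4): C(21, 17) = 5985. Paths through (4, 1): (paths (0, 0) → (4, 1)) × (paths (4, 1) → (17, 4)) = C(5, 4) · C(16, 13) = 5 · 560 = 2800. Avoidance count = 5985 − 2800 = 3185.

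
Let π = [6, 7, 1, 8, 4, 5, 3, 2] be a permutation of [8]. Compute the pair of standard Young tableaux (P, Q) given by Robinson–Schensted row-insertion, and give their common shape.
P = [1, 2, 5] / [3, 7, 8] / [4] / [6];  Q = [1, 2, 4] / [3, 5, 6] / [7] / [8];  common shape = (3, 3, 1, 1)

Row-insert the values π_1, π_2, … into P one at a time, bumping the leftmost entry strictly greater than the inserted value down to the next row. The recording tableau Q records, in position (i, j), the step at which that cell was added to P.
  Insert 6 (step 1): P = [6];  Q = [1]
  Insert 7 (step 2): P = [6, 7];  Q = [1, 2]
  Insert 1 (step 3): P = [1, 7] / [6];  Q = [1, 2] / [3]
  Insert 8 (step 4): P = [1, 7, 8] / [6];  Q = [1, 2, 4] / [3]
  Insert 4 (step 5): P = [1, 4, 8] / [6, 7];  Q = [1, 2, 4] / [3, 5]
  Insert 5 (step 6): P = [1, 4, 5] / [6, 7, 8];  Q = [1, 2, 4] / [3, 5, 6]
  Insert 3 (step 7): P = [1, 3, 5] / [4, 7, 8] / [6];  Q = [1, 2, 4] / [3, 5, 6] / [7]
  Insert 2 (step 8): P = [1, 2, 5] / [3, 7, 8] / [4] / [6];  Q = [1, 2, 4] / [3, 5, 6] / [7] / [8]
Final shape: (3, 3, 1, 1).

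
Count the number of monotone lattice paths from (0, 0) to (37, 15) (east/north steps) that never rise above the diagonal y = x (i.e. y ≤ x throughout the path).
Number of paths = 2712415061720

By the reflection principle (André's argument), the number of monotone paths to (37, 15) with n ≤ m that never go above y = x is C(52, 37) − C(52, 38) = 4481381406320 − 1768966344600 = 2712415061720.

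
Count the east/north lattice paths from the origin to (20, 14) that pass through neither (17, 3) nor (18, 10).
Number of paths = 1194850830

Inclusion–exclusion. Total paths: C(34, 20) = 1391975640. Through P₁: C(20, 17)·C(14, 3) = 414960. Through P₂: C(28, 18)·C(6, 2) = 196846650. Since P₁ is strictly southwest of P₂, a monotone path through both must visit P₁ then P₂; paths through both = C(20, 17)·C(8, 1)·C(6, 2) = 136800. Avoid both = 1391975640 − 414960 − 196846650 + 136800 = 1194850830.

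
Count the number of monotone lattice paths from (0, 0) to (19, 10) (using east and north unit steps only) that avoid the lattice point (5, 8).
Number of paths = 19875570

Total paths from (0, 0) to (19, 10): C(29, 19) = 20030010. Paths through (5, 8): (paths (0, 0) → (5, 8)) × (paths (5, 8) → (19, 10)) = C(13, 5) · C(16, 14) = 1287 · 120 = 154440. Avoidance count = 20030010 − 154440 = 19875570.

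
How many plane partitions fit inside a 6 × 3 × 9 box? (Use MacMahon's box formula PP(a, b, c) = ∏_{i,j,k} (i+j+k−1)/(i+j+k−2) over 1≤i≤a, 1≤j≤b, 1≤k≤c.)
PP(6, 3, 9) = 2530768240

Evaluate the triple product over i = 1..6, j = 1..3, k = 1..9. The factors are (2/1) · (3/2) · (4/3) · (5/4) · (6/5) · (7/6) · (8/7) · (9/8) · … (162 factors total). The numerators and denominators telescope so the product is an integer; carrying out the multiplication exactly gives PP(6, 3, 9) = 2530768240.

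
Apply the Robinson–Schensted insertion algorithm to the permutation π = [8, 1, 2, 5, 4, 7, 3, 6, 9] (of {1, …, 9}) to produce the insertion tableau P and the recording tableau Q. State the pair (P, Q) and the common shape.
P = [1, 2, 3, 6, 9] / [4, 7] / [5] / [8];  Q = [1, 3, 4, 6, 9] / [2, 8] / [5] / [7];  common shape = (5, 2, 1, 1)

Row-insert the values π_1, π_2, … into P one at a time, bumping the leftmost entry strictly greater than the inserted value down to the next row. The recording tableau Q records, in position (i, j), the step at which that cell was added to P.
  Insert 8 (step 1): P = [8];  Q = [1]
  Insert 1 (step 2): P = [1] / [8];  Q = [1] / [2]
  Insert 2 (step 3): P = [1, 2] / [8];  Q = [1, 3] / [2]
  Insert 5 (step 4): P = [1, 2, 5] / [8];  Q = [1, 3, 4] / [2]
  Insert 4 (step 5): P = [1, 2, 4] / [5] / [8];  Q = [1, 3, 4] / [2] / [5]
  Insert 7 (step 6): P = [1, 2, 4, 7] / [5] / [8];  Q = [1, 3, 4, 6] / [2] / [5]
  Insert 3 (step 7): P = [1, 2, 3, 7] / [4] / [5] / [8];  Q = [1, 3, 4, 6] / [2] / [5] / [7]
  Insert 6 (step 8): P = [1, 2, 3, 6] / [4, 7] / [5] / [8];  Q = [1, 3, 4, 6] / [2, 8] / [5] / [7]
  Insert 9 (step 9): P = [1, 2, 3, 6, 9] / [4, 7] / [5] / [8];  Q = [1, 3, 4, 6, 9] / [2, 8] / [5] / [7]
Final shape: (5, 2, 1, 1).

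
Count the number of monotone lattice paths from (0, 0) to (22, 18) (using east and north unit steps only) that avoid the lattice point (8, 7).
Number of paths = 84696892800

Total paths from (0, 0) to (22, 18): C(40, 22) = 113380261800. Paths through (8, 7): (paths (0, 0) → (8, 7)) × (paths (8, 7) → (22, 18)) = C(15, 8) · C(25, 14) = 6435 · 4457400 = 28683369000. Avoidance count = 113380261800 − 28683369000 = 84696892800.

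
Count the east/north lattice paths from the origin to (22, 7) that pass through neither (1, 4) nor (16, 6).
Number of paths = 1033129

Inclusion–exclusion. Total paths: C(29, 22) = 1560780. Through P₁: C(5, 1)·C(24, 21) = 10120. Through P₂: C(22, 16)·C(7, 6) = 522291. Since P₁ is strictly southwest of P₂, a monotone path through both must visit P₁ then P₂; paths through both = C(5, 1)·C(17, 15)·C(7, 6) = 4760. Avoid both = 1560780 − 10120 − 522291 + 4760 = 1033129.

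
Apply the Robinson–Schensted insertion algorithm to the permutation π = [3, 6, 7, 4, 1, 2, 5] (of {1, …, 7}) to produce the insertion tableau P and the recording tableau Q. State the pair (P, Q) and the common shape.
P = [1, 2, 5] / [3, 4, 7] / [6];  Q = [1, 2, 3] / [4, 6, 7] / [5];  common shape = (3, 3, 1)

Row-insert the values π_1, π_2, … into P one at a time, bumping the leftmost entry strictly greater than the inserted value down to the next row. The recording tableau Q records, in position (i, j), the step at which that cell was added to P.
  Insert 3 (step 1): P = [3];  Q = [1]
  Insert 6 (step 2): P = [3, 6];  Q = [1, 2]
  Insert 7 (step 3): P = [3, 6, 7];  Q = [1, 2, 3]
  Insert 4 (step 4): P = [3, 4, 7] / [6];  Q = [1, 2, 3] / [4]
  Insert 1 (step 5): P = [1, 4, 7] / [3] / [6];  Q = [1, 2, 3] / [4] / [5]
  Insert 2 (step 6): P = [1, 2, 7] / [3, 4] / [6];  Q = [1, 2, 3] / [4, 6] / [5]
  Insert 5 (step 7): P = [1, 2, 5] / [3, 4, 7] / [6];  Q = [1, 2, 3] / [4, 6, 7] / [5]
Final shape: (3, 3, 1).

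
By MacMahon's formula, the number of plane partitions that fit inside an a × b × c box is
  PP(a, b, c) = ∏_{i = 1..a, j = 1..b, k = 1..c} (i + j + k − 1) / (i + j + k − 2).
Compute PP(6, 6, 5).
PP(6, 6, 5) = 55197331332

Evaluate the triple product over i = 1..6, j = 1..6, k = 1..5. The factors are (2/1) · (3/2) · (4/3) · (5/4) · (6/5) · (3/2) · (4/3) · (5/4) · … (180 factors total). The numerators and denominators telescope so the product is an integer; carrying out the multiplication exactly gives PP(6, 6, 5) = 55197331332.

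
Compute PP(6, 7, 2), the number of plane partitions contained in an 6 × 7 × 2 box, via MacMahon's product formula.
PP(6, 7, 2) = 736164

Evaluate the triple product over i = 1..6, j = 1..7, k = 1..2. The factors are (2/1) · (3/2) · (3/2) · (4/3) · (4/3) · (5/4) · (5/4) · (6/5) · … (84 factors total). The numerators and denominators telescope so the product is an integer; carrying out the multiplication exactly gives PP(6, 7, 2) = 736164.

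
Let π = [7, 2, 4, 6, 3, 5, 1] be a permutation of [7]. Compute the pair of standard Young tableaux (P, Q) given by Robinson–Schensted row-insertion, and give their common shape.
P = [1, 3, 5] / [2, 6] / [4] / [7];  Q = [1, 3, 4] / [2, 6] / [5] / [7];  common shape = (3, 2, 1, 1)

Row-insert the values π_1, π_2, … into P one at a time, bumping the leftmost entry strictly greater than the inserted value down to the next row. The recording tableau Q records, in position (i, j), the step at which that cell was added to P.
  Insert 7 (step 1): P = [7];  Q = [1]
  Insert 2 (step 2): P = [2] / [7];  Q = [1] / [2]
  Insert 4 (step 3): P = [2, 4] / [7];  Q = [1, 3] / [2]
  Insert 6 (step 4): P = [2, 4, 6] / [7];  Q = [1, 3, 4] / [2]
  Insert 3 (step 5): P = [2, 3, 6] / [4] / [7];  Q = [1, 3, 4] / [2] / [5]
  Insert 5 (step 6): P = [2, 3, 5] / [4, 6] / [7];  Q = [1, 3, 4] / [2, 6] / [5]
  Insert 1 (step 7): P = [1, 3, 5] / [2, 6] / [4] / [7];  Q = [1, 3, 4] / [2, 6] / [5] / [7]
Final shape: (3, 2, 1, 1).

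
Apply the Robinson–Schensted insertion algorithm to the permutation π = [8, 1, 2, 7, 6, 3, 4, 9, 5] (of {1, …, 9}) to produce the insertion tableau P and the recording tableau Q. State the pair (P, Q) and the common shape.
P = [1, 2, 3, 4, 5] / [6, 9] / [7] / [8];  Q = [1, 3, 4, 7, 8] / [2, 9] / [5] / [6];  common shape = (5, 2, 1, 1)

Row-insert the values π_1, π_2, … into P one at a time, bumping the leftmost entry strictly greater than the inserted value down to the next row. The recording tableau Q records, in position (i, j), the step at which that cell was added to P.
  Insert 8 (step 1): P = [8];  Q = [1]
  Insert 1 (step 2): P = [1] / [8];  Q = [1] / [2]
  Insert 2 (step 3): P = [1, 2] / [8];  Q = [1, 3] / [2]
  Insert 7 (step 4): P = [1, 2, 7] / [8];  Q = [1, 3, 4] / [2]
  Insert 6 (step 5): P = [1, 2, 6] / [7] / [8];  Q = [1, 3, 4] / [2] / [5]
  Insert 3 (step 6): P = [1, 2, 3] / [6] / [7] / [8];  Q = [1, 3, 4] / [2] / [5] / [6]
  Insert 4 (step 7): P = [1, 2, 3, 4] / [6] / [7] / [8];  Q = [1, 3, 4, 7] / [2] / [5] / [6]
  Insert 9 (step 8): P = [1, 2, 3, 4, 9] / [6] / [7] / [8];  Q = [1, 3, 4, 7, 8] / [2] / [5] / [6]
  Insert 5 (step 9): P = [1, 2, 3, 4, 5] / [6, 9] / [7] / [8];  Q = [1, 3, 4, 7, 8] / [2, 9] / [5] / [6]
Final shape: (5, 2, 1, 1).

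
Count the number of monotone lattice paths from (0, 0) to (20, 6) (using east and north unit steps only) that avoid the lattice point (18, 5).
Number of paths = 129283

Total paths from (0, 0) to (20, 6): C(26, 20) = 230230. Paths through (18, 5): (paths (0, 0) → (18, 5)) × (paths (18, 5) → (20, 6)) = C(23, 18) · C(3, 2) = 33649 · 3 = 100947. Avoidance count = 230230 − 100947 = 129283.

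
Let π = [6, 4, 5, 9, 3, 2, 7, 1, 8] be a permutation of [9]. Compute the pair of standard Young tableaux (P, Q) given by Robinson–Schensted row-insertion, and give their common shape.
P = [1, 5, 7, 8] / [2, 9] / [3] / [4] / [6];  Q = [1, 3, 4, 9] / [2, 7] / [5] / [6] / [8];  common shape = (4, 2, 1, 1, 1)

Row-insert the values π_1, π_2, … into P one at a time, bumping the leftmost entry strictly greater than the inserted value down to the next row. The recording tableau Q records, in position (i, j), the step at which that cell was added to P.
  Insert 6 (step 1): P = [6];  Q = [1]
  Insert 4 (step 2): P = [4] / [6];  Q = [1] / [2]
  Insert 5 (step 3): P = [4, 5] / [6];  Q = [1, 3] / [2]
  Insert 9 (step 4): P = [4, 5, 9] / [6];  Q = [1, 3, 4] / [2]
  Insert 3 (step 5): P = [3, 5, 9] / [4] / [6];  Q = [1, 3, 4] / [2] / [5]
  Insert 2 (step 6): P = [2, 5, 9] / [3] / [4] / [6];  Q = [1, 3, 4] / [2] / [5] / [6]
  Insert 7 (step 7): P = [2, 5, 7] / [3, 9] / [4] / [6];  Q = [1, 3, 4] / [2, 7] / [5] / [6]
  Insert 1 (step 8): P = [1, 5, 7] / [2, 9] / [3] / [4] / [6];  Q = [1, 3, 4] / [2, 7] / [5] / [6] / [8]
  Insert 8 (step 9): P = [1, 5, 7, 8] / [2, 9] / [3] / [4] / [6];  Q = [1, 3, 4, 9] / [2, 7] / [5] / [6] / [8]
Final shape: (4, 2, 1, 1, 1).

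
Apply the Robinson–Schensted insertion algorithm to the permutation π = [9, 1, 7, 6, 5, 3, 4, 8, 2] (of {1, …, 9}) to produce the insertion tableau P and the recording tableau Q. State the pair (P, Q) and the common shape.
P = [1, 2, 4, 8] / [3] / [5] / [6] / [7] / [9];  Q = [1, 3, 7, 8] / [2] / [4] / [5] / [6] / [9];  common shape = (4, 1, 1, 1, 1, 1)

Row-insert the values π_1, π_2, … into P one at a time, bumping the leftmost entry strictly greater than the inserted value down to the next row. The recording tableau Q records, in position (i, j), the step at which that cell was added to P.
  Insert 9 (step 1): P = [9];  Q = [1]
  Insert 1 (step 2): P = [1] / [9];  Q = [1] / [2]
  Insert 7 (step 3): P = [1, 7] / [9];  Q = [1, 3] / [2]
  Insert 6 (step 4): P = [1, 6] / [7] / [9];  Q = [1, 3] / [2] / [4]
  Insert 5 (step 5): P = [1, 5] / [6] / [7] / [9];  Q = [1, 3] / [2] / [4] / [5]
  Insert 3 (step 6): P = [1, 3] / [5] / [6] / [7] / [9];  Q = [1, 3] / [2] / [4] / [5] / [6]
  Insert 4 (step 7): P = [1, 3, 4] / [5] / [6] / [7] / [9];  Q = [1, 3, 7] / [2] / [4] / [5] / [6]
  Insert 8 (step 8): P = [1, 3, 4, 8] / [5] / [6] / [7] / [9];  Q = [1, 3, 7, 8] / [2] / [4] / [5] / [6]
  Insert 2 (step 9): P = [1, 2, 4, 8] / [3] / [5] / [6] / [7] / [9];  Q = [1, 3, 7, 8] / [2] / [4] / [5] / [6] / [9]
Final shape: (4, 1, 1, 1, 1, 1).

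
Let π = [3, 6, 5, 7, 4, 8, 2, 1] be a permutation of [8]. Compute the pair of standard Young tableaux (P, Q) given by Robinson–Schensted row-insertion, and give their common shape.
P = [1, 4, 7, 8] / [2] / [3] / [5] / [6];  Q = [1, 2, 4, 6] / [3] / [5] / [7] / [8];  common shape = (4, 1, 1, 1, 1)

Row-insert the values π_1, π_2, … into P one at a time, bumping the leftmost entry strictly greater than the inserted value down to the next row. The recording tableau Q records, in position (i, j), the step at which that cell was added to P.
  Insert 3 (step 1): P = [3];  Q = [1]
  Insert 6 (step 2): P = [3, 6];  Q = [1, 2]
  Insert 5 (step 3): P = [3, 5] / [6];  Q = [1, 2] / [3]
  Insert 7 (step 4): P = [3, 5, 7] / [6];  Q = [1, 2, 4] / [3]
  Insert 4 (step 5): P = [3, 4, 7] / [5] / [6];  Q = [1, 2, 4] / [3] / [5]
  Insert 8 (step 6): P = [3, 4, 7, 8] / [5] / [6];  Q = [1, 2, 4, 6] / [3] / [5]
  Insert 2 (step 7): P = [2, 4, 7, 8] / [3] / [5] / [6];  Q = [1, 2, 4, 6] / [3] / [5] / [7]
  Insert 1 (step 8): P = [1, 4, 7, 8] / [2] / [3] / [5] / [6];  Q = [1, 2, 4, 6] / [3] / [5] / [7] / [8]
Final shape: (4, 1, 1, 1, 1).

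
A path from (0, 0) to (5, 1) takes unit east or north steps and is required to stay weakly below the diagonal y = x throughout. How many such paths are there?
Number of paths = 5

By the reflection principle (André's argument), the number of monotone paths to (5, 1) with n ≤ m that never go above y = x is C(6, 5) − C(6, 6) = 6 − 1 = 5.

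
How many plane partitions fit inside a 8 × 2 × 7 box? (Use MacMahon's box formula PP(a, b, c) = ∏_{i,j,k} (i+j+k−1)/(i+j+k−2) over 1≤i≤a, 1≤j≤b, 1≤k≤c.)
PP(8, 2, 7) = 9202050

Evaluate the triple product over i = 1..8, j = 1..2, k = 1..7. The factors are (2/1) · (3/2) · (4/3) · (5/4) · (6/5) · (7/6) · (8/7) · (3/2) · … (112 factors total). The numerators and denominators telescope so the product is an integer; carrying out the multiplication exactly gives PP(8, 2, 7) = 9202050.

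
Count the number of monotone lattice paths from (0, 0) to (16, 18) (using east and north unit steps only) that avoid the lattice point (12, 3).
Number of paths = 2202197850

Total paths from (0, 0) to (16, 18): C(34, 16) = 2203961430. Paths through (12, 3): (paths (0, 0) → (12, 3)) × (paths (12, 3) → (16, 18)) = C(15, 12) · C(19, 4) = 455 · 3876 = 1763580. Avoidance count = 2203961430 − 1763580 = 2202197850.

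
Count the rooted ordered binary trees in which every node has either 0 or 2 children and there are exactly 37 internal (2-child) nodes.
C_37 = 45950804324621742364

These full binary trees are counted by the Catalan number C_n = (1/(n + 1)) · C(2n, n). For n = 37: C_37 = (1/38) · C(74, 37) = 1746130564335626209832/38 = 45950804324621742364.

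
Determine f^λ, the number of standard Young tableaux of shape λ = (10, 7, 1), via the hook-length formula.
# SYT of shape (10, 7, 1) = 102102

Hook-length formula: f^λ = n! / Π hook(c), product over all cells c of the Young diagram. For λ = (10, 7, 1), n = 18 boxes. Hook lengths by row (left-to-right, top-to-bottom): [12, 10, 9, 8, 7, 6, 5, 3, 2, 1]; [8, 6, 5, 4, 3, 2, 1]; [1]. Product of hooks = 62705664000. So f^λ = 18! / 62705664000 = 6402373705728000 / 62705664000 = 102102.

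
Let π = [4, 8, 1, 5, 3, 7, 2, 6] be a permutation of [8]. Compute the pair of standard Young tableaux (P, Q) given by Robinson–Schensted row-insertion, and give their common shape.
P = [1, 2, 6] / [3, 5, 7] / [4] / [8];  Q = [1, 2, 6] / [3, 4, 8] / [5] / [7];  common shape = (3, 3, 1, 1)

Row-insert the values π_1, π_2, … into P one at a time, bumping the leftmost entry strictly greater than the inserted value down to the next row. The recording tableau Q records, in position (i, j), the step at which that cell was added to P.
  Insert 4 (step 1): P = [4];  Q = [1]
  Insert 8 (step 2): P = [4, 8];  Q = [1, 2]
  Insert 1 (step 3): P = [1, 8] / [4];  Q = [1, 2] / [3]
  Insert 5 (step 4): P = [1, 5] / [4, 8];  Q = [1, 2] / [3, 4]
  Insert 3 (step 5): P = [1, 3] / [4, 5] / [8];  Q = [1, 2] / [3, 4] / [5]
  Insert 7 (step 6): P = [1, 3, 7] / [4, 5] / [8];  Q = [1, 2, 6] / [3, 4] / [5]
  Insert 2 (step 7): P = [1, 2, 7] / [3, 5] / [4] / [8];  Q = [1, 2, 6] / [3, 4] / [5] / [7]
  Insert 6 (step 8): P = [1, 2, 6] / [3, 5, 7] / [4] / [8];  Q = [1, 2, 6] / [3, 4, 8] / [5] / [7]
Final shape: (3, 3, 1, 1).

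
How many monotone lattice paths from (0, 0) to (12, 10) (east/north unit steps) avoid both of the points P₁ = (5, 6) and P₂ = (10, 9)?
Number of paths = 294668

Inclusion–exclusion. Total paths: C(22, 12) = 646646. Through P₁: C(11, 5)·C(11, 7) = 152460. Through P₂: C(19, 10)·C(3, 2) = 277134. Since P₁ is strictly southwest of P₂, a monotone path through both must visit P₁ then P₂; paths through both = C(11, 5)·C(8, 5)·C(3, 2) = 77616. Avoid both = 646646 − 152460 − 277134 + 77616 = 294668.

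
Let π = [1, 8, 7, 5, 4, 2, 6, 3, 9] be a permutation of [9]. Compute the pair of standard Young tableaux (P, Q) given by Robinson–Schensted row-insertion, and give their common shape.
P = [1, 2, 3, 9] / [4, 6] / [5] / [7] / [8];  Q = [1, 2, 7, 9] / [3, 8] / [4] / [5] / [6];  common shape = (4, 2, 1, 1, 1)

Row-insert the values π_1, π_2, … into P one at a time, bumping the leftmost entry strictly greater than the inserted value down to the next row. The recording tableau Q records, in position (i, j), the step at which that cell was added to P.
  Insert 1 (step 1): P = [1];  Q = [1]
  Insert 8 (step 2): P = [1, 8];  Q = [1, 2]
  Insert 7 (step 3): P = [1, 7] / [8];  Q = [1, 2] / [3]
  Insert 5 (step 4): P = [1, 5] / [7] / [8];  Q = [1, 2] / [3] / [4]
  Insert 4 (step 5): P = [1, 4] / [5] / [7] / [8];  Q = [1, 2] / [3] / [4] / [5]
  Insert 2 (step 6): P = [1, 2] / [4] / [5] / [7] / [8];  Q = [1, 2] / [3] / [4] / [5] / [6]
  Insert 6 (step 7): P = [1, 2, 6] / [4] / [5] / [7] / [8];  Q = [1, 2, 7] / [3] / [4] / [5] / [6]
  Insert 3 (step 8): P = [1, 2, 3] / [4, 6] / [5] / [7] / [8];  Q = [1, 2, 7] / [3, 8] / [4] / [5] / [6]
  Insert 9 (step 9): P = [1, 2, 3, 9] / [4, 6] / [5] / [7] / [8];  Q = [1, 2, 7, 9] / [3, 8] / [4] / [5] / [6]
Final shape: (4, 2, 1, 1, 1).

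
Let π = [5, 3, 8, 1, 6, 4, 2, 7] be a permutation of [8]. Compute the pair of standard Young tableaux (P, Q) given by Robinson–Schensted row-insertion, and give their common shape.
P = [1, 2, 7] / [3, 4] / [5, 6] / [8];  Q = [1, 3, 8] / [2, 5] / [4, 6] / [7];  common shape = (3, 2, 2, 1)

Row-insert the values π_1, π_2, … into P one at a time, bumping the leftmost entry strictly greater than the inserted value down to the next row. The recording tableau Q records, in position (i, j), the step at which that cell was added to P.
  Insert 5 (step 1): P = [5];  Q = [1]
  Insert 3 (step 2): P = [3] / [5];  Q = [1] / [2]
  Insert 8 (step 3): P = [3, 8] / [5];  Q = [1, 3] / [2]
  Insert 1 (step 4): P = [1, 8] / [3] / [5];  Q = [1, 3] / [2] / [4]
  Insert 6 (step 5): P = [1, 6] / [3, 8] / [5];  Q = [1, 3] / [2, 5] / [4]
  Insert 4 (step 6): P = [1, 4] / [3, 6] / [5, 8];  Q = [1, 3] / [2, 5] / [4, 6]
  Insert 2 (step 7): P = [1, 2] / [3, 4] / [5, 6] / [8];  Q = [1, 3] / [2, 5] / [4, 6] / [7]
  Insert 7 (step 8): P = [1, 2, 7] / [3, 4] / [5, 6] / [8];  Q = [1, 3, 8] / [2, 5] / [4, 6] / [7]
Final shape: (3, 2, 2, 1).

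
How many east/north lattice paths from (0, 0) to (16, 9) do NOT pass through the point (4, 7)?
Number of paths = 2012945

Total paths from (0, 0) to (16, 9): C(25, 16) = 2042975. Paths through (4, 7): (paths (0, 0) → (4, 7)) × (paths (4, 7) → (16, 9)) = C(11, 4) · C(14, 12) = 330 · 91 = 30030. Avoidance count = 2042975 − 30030 = 2012945.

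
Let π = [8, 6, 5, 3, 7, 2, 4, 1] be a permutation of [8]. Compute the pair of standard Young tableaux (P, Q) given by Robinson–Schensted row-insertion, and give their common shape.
P = [1, 4] / [2, 7] / [3] / [5] / [6] / [8];  Q = [1, 5] / [2, 7] / [3] / [4] / [6] / [8];  common shape = (2, 2, 1, 1, 1, 1)

Row-insert the values π_1, π_2, … into P one at a time, bumping the leftmost entry strictly greater than the inserted value down to the next row. The recording tableau Q records, in position (i, j), the step at which that cell was added to P.
  Insert 8 (step 1): P = [8];  Q = [1]
  Insert 6 (step 2): P = [6] / [8];  Q = [1] / [2]
  Insert 5 (step 3): P = [5] / [6] / [8];  Q = [1] / [2] / [3]
  Insert 3 (step 4): P = [3] / [5] / [6] / [8];  Q = [1] / [2] / [3] / [4]
  Insert 7 (step 5): P = [3, 7] / [5] / [6] / [8];  Q = [1, 5] / [2] / [3] / [4]
  Insert 2 (step 6): P = [2, 7] / [3] / [5] / [6] / [8];  Q = [1, 5] / [2] / [3] / [4] / [6]
  Insert 4 (step 7): P = [2, 4] / [3, 7] / [5] / [6] / [8];  Q = [1, 5] / [2, 7] / [3] / [4] / [6]
  Insert 1 (step 8): P = [1, 4] / [2, 7] / [3] / [5] / [6] / [8];  Q = [1, 5] / [2, 7] / [3] / [4] / [6] / [8]
Final shape: (2, 2, 1, 1, 1, 1).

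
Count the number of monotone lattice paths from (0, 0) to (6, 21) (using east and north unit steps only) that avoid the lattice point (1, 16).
Number of paths = 291726

Total paths from (0, 0) to (6, 21): C(27, 6) = 296010. Paths through (1, 16): (paths (0, 0) → (1, 16)) × (paths (1, 16) → (6, 21)) = C(17, 1) · C(10, 5) = 17 · 252 = 4284. Avoidance count = 296010 − 4284 = 291726.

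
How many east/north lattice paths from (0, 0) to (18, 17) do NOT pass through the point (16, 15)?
Number of paths = 2734326480

Total paths from (0, 0) to (18, 17): C(35, 18) = 4537567650. Paths through (16, 15): (paths (0, 0) → (16, 15)) × (paths (16, 15) → (18, 17)) = C(31, 16) · C(4, 2) = 300540195 · 6 = 1803241170. Avoidance count = 4537567650 − 1803241170 = 2734326480.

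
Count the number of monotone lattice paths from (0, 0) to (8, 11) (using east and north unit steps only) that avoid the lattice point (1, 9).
Number of paths = 75222

Total paths from (0, 0) to (8, 11): C(19, 8) = 75582. Paths through (1, 9): (paths (0, 0) → (1, 9)) × (paths (1, 9) → (8, 11)) = C(10, 1) · C(9, 7) = 10 · 36 = 360. Avoidance count = 75582 − 360 = 75222.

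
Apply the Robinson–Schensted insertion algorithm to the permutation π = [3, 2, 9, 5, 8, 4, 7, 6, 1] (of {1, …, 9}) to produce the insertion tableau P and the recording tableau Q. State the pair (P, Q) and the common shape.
P = [1, 4, 6] / [2, 5, 7] / [3] / [8] / [9];  Q = [1, 3, 5] / [2, 4, 7] / [6] / [8] / [9];  common shape = (3, 3, 1, 1, 1)

Row-insert the values π_1, π_2, … into P one at a time, bumping the leftmost entry strictly greater than the inserted value down to the next row. The recording tableau Q records, in position (i, j), the step at which that cell was added to P.
  Insert 3 (step 1): P = [3];  Q = [1]
  Insert 2 (step 2): P = [2] / [3];  Q = [1] / [2]
  Insert 9 (step 3): P = [2, 9] / [3];  Q = [1, 3] / [2]
  Insert 5 (step 4): P = [2, 5] / [3, 9];  Q = [1, 3] / [2, 4]
  Insert 8 (step 5): P = [2, 5, 8] / [3, 9];  Q = [1, 3, 5] / [2, 4]
  Insert 4 (step 6): P = [2, 4, 8] / [3, 5] / [9];  Q = [1, 3, 5] / [2, 4] / [6]
  Insert 7 (step 7): P = [2, 4, 7] / [3, 5, 8] / [9];  Q = [1, 3, 5] / [2, 4, 7] / [6]
  Insert 6 (step 8): P = [2, 4, 6] / [3, 5, 7] / [8] / [9];  Q = [1, 3, 5] / [2, 4, 7] / [6] / [8]
  Insert 1 (step 9): P = [1, 4, 6] / [2, 5, 7] / [3] / [8] / [9];  Q = [1, 3, 5] / [2, 4, 7] / [6] / [8] / [9]
Final shape: (3, 3, 1, 1, 1).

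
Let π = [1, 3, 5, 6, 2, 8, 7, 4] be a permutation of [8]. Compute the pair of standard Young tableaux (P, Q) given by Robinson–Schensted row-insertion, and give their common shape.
P = [1, 2, 4, 6, 7] / [3, 5] / [8];  Q = [1, 2, 3, 4, 6] / [5, 7] / [8];  common shape = (5, 2, 1)

Row-insert the values π_1, π_2, … into P one at a time, bumping the leftmost entry strictly greater than the inserted value down to the next row. The recording tableau Q records, in position (i, j), the step at which that cell was added to P.
  Insert 1 (step 1): P = [1];  Q = [1]
  Insert 3 (step 2): P = [1, 3];  Q = [1, 2]
  Insert 5 (step 3): P = [1, 3, 5];  Q = [1, 2, 3]
  Insert 6 (step 4): P = [1, 3, 5, 6];  Q = [1, 2, 3, 4]
  Insert 2 (step 5): P = [1, 2, 5, 6] / [3];  Q = [1, 2, 3, 4] / [5]
  Insert 8 (step 6): P = [1, 2, 5, 6, 8] / [3];  Q = [1, 2, 3, 4, 6] / [5]
  Insert 7 (step 7): P = [1, 2, 5, 6, 7] / [3, 8];  Q = [1, 2, 3, 4, 6] / [5, 7]
  Insert 4 (step 8): P = [1, 2, 4, 6, 7] / [3, 5] / [8];  Q = [1, 2, 3, 4, 6] / [5, 7] / [8]
Final shape: (5, 2, 1).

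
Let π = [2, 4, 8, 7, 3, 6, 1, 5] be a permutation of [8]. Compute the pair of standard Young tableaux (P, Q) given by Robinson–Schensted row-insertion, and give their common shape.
P = [1, 3, 5] / [2, 6] / [4, 7] / [8];  Q = [1, 2, 3] / [4, 6] / [5, 8] / [7];  common shape = (3, 2, 2, 1)

Row-insert the values π_1, π_2, … into P one at a time, bumping the leftmost entry strictly greater than the inserted value down to the next row. The recording tableau Q records, in position (i, j), the step at which that cell was added to P.
  Insert 2 (step 1): P = [2];  Q = [1]
  Insert 4 (step 2): P = [2, 4];  Q = [1, 2]
  Insert 8 (step 3): P = [2, 4, 8];  Q = [1, 2, 3]
  Insert 7 (step 4): P = [2, 4, 7] / [8];  Q = [1, 2, 3] / [4]
  Insert 3 (step 5): P = [2, 3, 7] / [4] / [8];  Q = [1, 2, 3] / [4] / [5]
  Insert 6 (step 6): P = [2, 3, 6] / [4, 7] / [8];  Q = [1, 2, 3] / [4, 6] / [5]
  Insert 1 (step 7): P = [1, 3, 6] / [2, 7] / [4] / [8];  Q = [1, 2, 3] / [4, 6] / [5] / [7]
  Insert 5 (step 8): P = [1, 3, 5] / [2, 6] / [4, 7] / [8];  Q = [1, 2, 3] / [4, 6] / [5, 8] / [7]
Final shape: (3, 2, 2, 1).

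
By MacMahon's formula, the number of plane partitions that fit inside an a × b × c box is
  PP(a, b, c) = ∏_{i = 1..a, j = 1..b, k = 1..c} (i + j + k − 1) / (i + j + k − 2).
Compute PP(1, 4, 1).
PP(1, 4, 1) = 5

Evaluate the triple product over i = 1..1, j = 1..4, k = 1..1. The factors are (2/1) · (3/2) · (4/3) · (5/4). The numerators and denominators telescope so the product is an integer; carrying out the multiplication exactly gives PP(1, 4, 1) = 5.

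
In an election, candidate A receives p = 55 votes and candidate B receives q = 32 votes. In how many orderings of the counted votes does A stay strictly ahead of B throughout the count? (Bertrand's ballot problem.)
Strict-lead orderings = 166792580167279119416034

Total orderings of the 87 votes with 55 for A: C(87, 55) = 630911064111012321269346. By the Bertrand ballot formula (Cycle Lemma / reflection principle), the number of orderings in which A is strictly ahead of B throughout is (p − q)/(p + q) · C(p + q, p) = (55 − 32)/(55 + 32) · 630911064111012321269346 = 166792580167279119416034.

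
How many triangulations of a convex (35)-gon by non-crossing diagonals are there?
C_33 = 212336130412243110

These polygon triangulations are counted by the Catalan number C_n = (1/(n + 1)) · C(2n, n). For n = 33: C_33 = (1/34) · C(66, 33) = 7219428434016265740/34 = 212336130412243110.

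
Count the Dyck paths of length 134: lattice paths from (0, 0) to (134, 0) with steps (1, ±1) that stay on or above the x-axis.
C_67 = 22033725021956517463358552614056949950

These Dyck paths are counted by the Catalan number C_n = (1/(n + 1)) · C(2n, n). For n = 67: C_67 = (1/68) · C(134, 67) = 1498293301493043187508381577755872596600/68 = 22033725021956517463358552614056949950.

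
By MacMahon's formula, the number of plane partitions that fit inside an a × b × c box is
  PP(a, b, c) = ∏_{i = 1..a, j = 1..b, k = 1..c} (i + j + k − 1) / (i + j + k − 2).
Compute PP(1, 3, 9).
PP(1, 3, 9) = 220

Evaluate the triple product over i = 1..1, j = 1..3, k = 1..9. The factors are (2/1) · (3/2) · (4/3) · (5/4) · (6/5) · (7/6) · (8/7) · (9/8) · … (27 factors total). The numerators and denominators telescope so the product is an integer; carrying out the multiplication exactly gives PP(1, 3, 9) = 220.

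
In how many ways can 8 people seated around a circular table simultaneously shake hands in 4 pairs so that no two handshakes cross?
C_4 = 14

These noncrossing handshakes are counted by the Catalan number C_n = (1/(n + 1)) · C(2n, n). For n = 4: C_4 = (1/5) · C(8, 4) = 70/5 = 14.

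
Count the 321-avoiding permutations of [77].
C_77 = 18793142726809884575211361279087545193250040

These 321-avoiding permutations are counted by the Catalan number C_n = (1/(n + 1)) · C(2n, n). For n = 77: C_77 = (1/78) · C(154, 77) = 1465865132691170996866486179768828525073503120/78 = 18793142726809884575211361279087545193250040.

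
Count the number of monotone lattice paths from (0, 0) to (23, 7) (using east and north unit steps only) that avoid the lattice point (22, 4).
Number of paths = 1976000

Total paths from (0, 0) to (23, 7): C(30, 23) = 2035800. Paths through (22, 4): (paths (0, 0) → (22, 4)) × (paths (22, 4) → (23, 7)) = C(26, 22) · C(4, 1) = 14950 · 4 = 59800. Avoidance count = 2035800 − 59800 = 1976000.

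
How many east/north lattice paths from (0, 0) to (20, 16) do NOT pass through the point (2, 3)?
Number of paths = 5245341360

Total paths from (0, 0) to (20, 16): C(36, 20) = 7307872110. Paths through (2, 3): (paths (0, 0) → (2, 3)) × (paths (2, 3) → (20, 16)) = C(5, 2) · C(31, 18) = 10 · 206253075 = 2062530750. Avoidance count = 7307872110 − 2062530750 = 5245341360.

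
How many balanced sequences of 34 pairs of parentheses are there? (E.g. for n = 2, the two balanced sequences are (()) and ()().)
C_34 = 812944042149730764

These balanced parentheses are counted by the Catalan number C_n = (1/(n + 1)) · C(2n, n). For n = 34: C_34 = (1/35) · C(68, 34) = 28453041475240576740/35 = 812944042149730764.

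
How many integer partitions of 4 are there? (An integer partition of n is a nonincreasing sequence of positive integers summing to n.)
p(4) = 5

List all partitions of 4: 4, 3+1, 2+2, 2+1+1, 1+1+1+1. Counting them gives p(4) = 5.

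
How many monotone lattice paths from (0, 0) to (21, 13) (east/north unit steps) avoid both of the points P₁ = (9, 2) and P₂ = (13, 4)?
Number of paths = 815817420

Inclusion–exclusion. Total paths: C(34, 21) = 927983760. Through P₁: C(11, 9)·C(23, 12) = 74364290. Through P₂: C(17, 13)·C(17, 8) = 57857800. Since P₁ is strictly southwest of P₂, a monotone path through both must visit P₁ then P₂; paths through both = C(11, 9)·C(6, 4)·C(17, 8) = 20055750. Avoid both = 927983760 − 74364290 − 57857800 + 20055750 = 815817420.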